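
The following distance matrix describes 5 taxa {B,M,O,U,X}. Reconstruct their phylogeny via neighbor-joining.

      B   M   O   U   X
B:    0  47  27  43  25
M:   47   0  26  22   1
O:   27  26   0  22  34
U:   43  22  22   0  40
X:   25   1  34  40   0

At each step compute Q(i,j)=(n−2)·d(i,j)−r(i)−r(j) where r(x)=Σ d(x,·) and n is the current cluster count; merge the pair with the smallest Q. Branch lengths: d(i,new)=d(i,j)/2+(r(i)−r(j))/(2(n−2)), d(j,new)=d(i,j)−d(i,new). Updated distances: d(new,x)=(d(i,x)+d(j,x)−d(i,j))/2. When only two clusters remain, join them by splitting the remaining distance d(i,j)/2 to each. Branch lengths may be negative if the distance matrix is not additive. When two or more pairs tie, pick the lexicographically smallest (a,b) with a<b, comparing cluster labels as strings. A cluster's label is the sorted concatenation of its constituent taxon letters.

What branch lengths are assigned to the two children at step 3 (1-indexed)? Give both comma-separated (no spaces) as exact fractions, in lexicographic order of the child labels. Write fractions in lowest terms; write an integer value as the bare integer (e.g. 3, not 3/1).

1. join M+X (d=1, Q=-193) ⇒ MX; edges |M|=-1/6, |X|=7/6
  updated: d(B,MX)=71/2, d(MX,O)=59/2, d(MX,U)=61/2
2. join B+MX (d=71/2, Q=-130) ⇒ BMX; edges |B|=81/4, |MX|=61/4
  updated: d(BMX,O)=21/2, d(BMX,U)=19
3. join BMX+O (d=21/2, Q=-103/2) ⇒ BMOX; edges |BMX|=15/4, |O|=27/4
  updated: d(BMOX,U)=61/4
4. join BMOX+U (d=61/4) ⇒ BMOUX; edges |BMOX|=61/8, |U|=61/8
final tree: (((B:81/4,(M:-1/6,X:7/6):61/4):15/4,O:27/4):61/8,U:61/8)
total length: 249/4

15/4,27/4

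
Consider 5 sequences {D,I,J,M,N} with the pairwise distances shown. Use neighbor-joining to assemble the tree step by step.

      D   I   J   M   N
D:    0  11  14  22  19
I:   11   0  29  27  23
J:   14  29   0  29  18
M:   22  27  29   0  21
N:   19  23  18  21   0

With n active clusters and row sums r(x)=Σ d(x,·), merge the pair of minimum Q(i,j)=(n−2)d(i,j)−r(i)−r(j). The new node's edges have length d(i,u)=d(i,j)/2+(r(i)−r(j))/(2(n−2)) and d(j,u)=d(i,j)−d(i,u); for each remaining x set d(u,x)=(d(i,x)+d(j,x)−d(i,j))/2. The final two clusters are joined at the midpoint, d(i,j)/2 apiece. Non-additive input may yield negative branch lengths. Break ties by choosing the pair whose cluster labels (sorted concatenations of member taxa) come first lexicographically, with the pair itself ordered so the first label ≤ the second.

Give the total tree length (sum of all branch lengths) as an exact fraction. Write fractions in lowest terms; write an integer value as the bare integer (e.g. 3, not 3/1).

399/8

iteration 1: select D,I (d=11, Q=-123); attach at lengths (3/2, 19/2); label the merged cluster DI
  updated: d(DI,J)=16, d(DI,M)=19, d(DI,N)=31/2
iteration 2: select DI,J (d=16, Q=-163/2); attach at lengths (39/8, 89/8); label the merged cluster DIJ
  updated: d(DIJ,M)=16, d(DIJ,N)=35/4
iteration 3: select DIJ,M (d=16, Q=-183/4); attach at lengths (15/8, 113/8); label the merged cluster DIJM
  updated: d(DIJM,N)=55/8
iteration 4: select DIJM,N (d=55/8); attach at lengths (55/16, 55/16); label the merged cluster DIJMN
final tree: ((((D:3/2,I:19/2):39/8,J:89/8):15/8,M:113/8):55/16,N:55/16)
total length: 399/8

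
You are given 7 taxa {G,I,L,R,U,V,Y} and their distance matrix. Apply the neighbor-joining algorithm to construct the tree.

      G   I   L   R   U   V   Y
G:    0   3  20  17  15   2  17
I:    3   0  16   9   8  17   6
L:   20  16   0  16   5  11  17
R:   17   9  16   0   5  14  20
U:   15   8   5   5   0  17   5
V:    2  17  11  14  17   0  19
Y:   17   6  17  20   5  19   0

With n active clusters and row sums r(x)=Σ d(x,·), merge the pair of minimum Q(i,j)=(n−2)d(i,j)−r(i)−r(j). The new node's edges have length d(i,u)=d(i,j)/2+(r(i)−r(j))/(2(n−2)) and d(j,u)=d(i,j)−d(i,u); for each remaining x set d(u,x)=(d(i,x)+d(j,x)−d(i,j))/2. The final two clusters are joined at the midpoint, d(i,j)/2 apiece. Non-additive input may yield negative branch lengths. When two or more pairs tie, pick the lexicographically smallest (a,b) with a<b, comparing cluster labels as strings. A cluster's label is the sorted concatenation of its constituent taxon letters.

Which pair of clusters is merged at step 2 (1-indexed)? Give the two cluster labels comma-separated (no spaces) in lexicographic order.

step 1: merge (G,V) at d=2, Q=-144; branch lengths G→2/5, V→8/5; new cluster GV
  updated: d(GV,I)=9, d(GV,L)=29/2, d(GV,R)=29/2, d(GV,U)=15, d(GV,Y)=17
step 2: merge (I,Y) at d=6, Q=-89; branch lengths I→7/8, Y→41/8; new cluster IY
  updated: d(GV,IY)=10, d(IY,L)=27/2, d(IY,R)=23/2, d(IY,U)=7/2
step 3: merge (GV,IY) at d=10, Q=-125/2; branch lengths GV→91/12, IY→29/12; new cluster GIVY
  updated: d(GIVY,L)=9, d(GIVY,R)=8, d(GIVY,U)=17/4
step 4: merge (GIVY,R) at d=8, Q=-137/4; branch lengths GIVY→33/16, R→95/16; new cluster GIRVY
  updated: d(GIRVY,L)=17/2, d(GIRVY,U)=5/8
step 5: merge (GIRVY,L) at d=17/2, Q=-113/8; branch lengths GIRVY→33/16, L→103/16; new cluster GILRVY
  updated: d(GILRVY,U)=-23/16
step 6: merge (GILRVY,U) at d=-23/16; branch lengths GILRVY→-23/32, U→-23/32; new cluster GILRUVY
final tree: (((((G:2/5,V:8/5):91/12,(I:7/8,Y:41/8):29/12):33/16,R:95/16):33/16,L:103/16):-23/32,U:-23/32)
total length: 529/16

I,Y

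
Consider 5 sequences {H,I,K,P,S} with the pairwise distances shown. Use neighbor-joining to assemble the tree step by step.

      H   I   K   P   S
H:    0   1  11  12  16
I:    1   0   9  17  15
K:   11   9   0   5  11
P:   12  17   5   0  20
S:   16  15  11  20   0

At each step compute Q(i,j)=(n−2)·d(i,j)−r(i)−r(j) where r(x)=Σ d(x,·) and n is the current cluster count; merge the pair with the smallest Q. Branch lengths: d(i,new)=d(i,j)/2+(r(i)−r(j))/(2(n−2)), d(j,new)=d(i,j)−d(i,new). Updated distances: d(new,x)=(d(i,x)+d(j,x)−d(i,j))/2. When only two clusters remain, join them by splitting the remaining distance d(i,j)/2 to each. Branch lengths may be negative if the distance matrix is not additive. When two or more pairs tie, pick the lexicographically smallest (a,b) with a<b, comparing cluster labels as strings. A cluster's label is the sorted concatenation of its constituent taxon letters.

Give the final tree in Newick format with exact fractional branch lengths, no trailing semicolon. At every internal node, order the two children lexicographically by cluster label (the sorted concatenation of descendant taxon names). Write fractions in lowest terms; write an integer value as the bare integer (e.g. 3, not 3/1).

((((H:1/6,I:5/6):45/8,S:75/8):29/8,K:-7/8):47/16,P:47/16)

iteration 1: select H,I (d=1, Q=-79); attach at lengths (1/6, 5/6); label the merged cluster HI
  updated: d(HI,K)=19/2, d(HI,P)=14, d(HI,S)=15
iteration 2: select HI,S (d=15, Q=-109/2); attach at lengths (45/8, 75/8); label the merged cluster HIS
  updated: d(HIS,K)=11/4, d(HIS,P)=19/2
iteration 3: select HIS,K (d=11/4, Q=-69/4); attach at lengths (29/8, -7/8); label the merged cluster HIKS
  updated: d(HIKS,P)=47/8
iteration 4: select HIKS,P (d=47/8); attach at lengths (47/16, 47/16); label the merged cluster HIKPS
final tree: ((((H:1/6,I:5/6):45/8,S:75/8):29/8,K:-7/8):47/16,P:47/16)
total length: 197/8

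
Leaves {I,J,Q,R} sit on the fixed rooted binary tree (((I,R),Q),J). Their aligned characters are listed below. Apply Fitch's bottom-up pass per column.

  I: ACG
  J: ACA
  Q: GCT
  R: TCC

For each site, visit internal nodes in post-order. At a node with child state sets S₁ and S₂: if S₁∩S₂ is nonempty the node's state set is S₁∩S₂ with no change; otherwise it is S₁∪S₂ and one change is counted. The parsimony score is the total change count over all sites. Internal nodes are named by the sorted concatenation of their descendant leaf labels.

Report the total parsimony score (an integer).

[col 0] IR: children I:{A}, R:{T} ∪→ {A,T}; cost 1
[col 0] IQR: children IR:{A,T}, Q:{G} ∪→ {A,G,T}; cost 1
[col 0] IJQR: children IQR:{A,G,T}, J:{A} ∩→ {A}; cost 0
[col 1] IR: children I:{C}, R:{C} ∩→ {C}; cost 0
[col 1] IQR: children IR:{C}, Q:{C} ∩→ {C}; cost 0
[col 1] IJQR: children IQR:{C}, J:{C} ∩→ {C}; cost 0
[col 2] IR: children I:{G}, R:{C} ∪→ {C,G}; cost 1
[col 2] IQR: children IR:{C,G}, Q:{T} ∪→ {C,G,T}; cost 1
[col 2] IJQR: children IQR:{C,G,T}, J:{A} ∪→ {A,C,G,T}; cost 1
per-site changes: [2, 0, 3]; total = 5

5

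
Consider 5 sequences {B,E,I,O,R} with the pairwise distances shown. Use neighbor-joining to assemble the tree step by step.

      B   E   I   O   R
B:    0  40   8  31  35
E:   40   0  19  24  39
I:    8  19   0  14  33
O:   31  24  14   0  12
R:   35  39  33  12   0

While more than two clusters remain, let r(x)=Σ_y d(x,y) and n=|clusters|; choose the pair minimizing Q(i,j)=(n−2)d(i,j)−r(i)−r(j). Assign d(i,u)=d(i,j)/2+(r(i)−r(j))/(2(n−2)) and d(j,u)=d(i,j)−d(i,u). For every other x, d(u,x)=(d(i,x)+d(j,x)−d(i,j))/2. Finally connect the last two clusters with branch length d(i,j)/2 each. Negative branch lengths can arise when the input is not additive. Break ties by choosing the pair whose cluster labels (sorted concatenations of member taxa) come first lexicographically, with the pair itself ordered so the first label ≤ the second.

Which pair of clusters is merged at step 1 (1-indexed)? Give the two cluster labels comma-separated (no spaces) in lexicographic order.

iteration 1: select B,I (d=8, Q=-164); attach at lengths (32/3, -8/3); label the merged cluster BI
  updated: d(BI,E)=51/2, d(BI,O)=37/2, d(BI,R)=30
iteration 2: select BI,E (d=51/2, Q=-223/2); attach at lengths (73/8, 131/8); label the merged cluster BEI
  updated: d(BEI,O)=17/2, d(BEI,R)=87/4
iteration 3: select BEI,O (d=17/2, Q=-169/4); attach at lengths (73/8, -5/8); label the merged cluster BEIO
  updated: d(BEIO,R)=101/8
iteration 4: select BEIO,R (d=101/8); attach at lengths (101/16, 101/16); label the merged cluster BEIOR
final tree: ((((B:32/3,I:-8/3):73/8,E:131/8):73/8,O:-5/8):101/16,R:101/16)
total length: 437/8

B,I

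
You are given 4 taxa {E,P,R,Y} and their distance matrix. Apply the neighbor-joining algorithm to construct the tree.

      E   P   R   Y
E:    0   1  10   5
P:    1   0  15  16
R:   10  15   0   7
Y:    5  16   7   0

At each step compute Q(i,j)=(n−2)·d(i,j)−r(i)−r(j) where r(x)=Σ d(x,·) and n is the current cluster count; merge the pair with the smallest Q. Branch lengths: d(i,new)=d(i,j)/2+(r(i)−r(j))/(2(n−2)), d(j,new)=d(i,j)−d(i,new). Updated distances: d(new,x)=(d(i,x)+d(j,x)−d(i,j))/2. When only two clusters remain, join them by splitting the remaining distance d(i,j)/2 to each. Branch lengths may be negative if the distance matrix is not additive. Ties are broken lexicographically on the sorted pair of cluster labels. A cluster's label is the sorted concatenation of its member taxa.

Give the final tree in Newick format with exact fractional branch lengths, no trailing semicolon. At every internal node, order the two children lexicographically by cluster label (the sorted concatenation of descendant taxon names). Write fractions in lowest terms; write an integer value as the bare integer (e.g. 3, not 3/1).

step 1: merge (E,P) at d=1, Q=-46; branch lengths E→-7/2, P→9/2; new cluster EP
  updated: d(EP,R)=12, d(EP,Y)=10
step 2: merge (EP,R) at d=12, Q=-29; branch lengths EP→15/2, R→9/2; new cluster EPR
  updated: d(EPR,Y)=5/2
step 3: merge (EPR,Y) at d=5/2; branch lengths EPR→5/4, Y→5/4; new cluster EPRY
final tree: (((E:-7/2,P:9/2):15/2,R:9/2):5/4,Y:5/4)
total length: 31/2

(((E:-7/2,P:9/2):15/2,R:9/2):5/4,Y:5/4)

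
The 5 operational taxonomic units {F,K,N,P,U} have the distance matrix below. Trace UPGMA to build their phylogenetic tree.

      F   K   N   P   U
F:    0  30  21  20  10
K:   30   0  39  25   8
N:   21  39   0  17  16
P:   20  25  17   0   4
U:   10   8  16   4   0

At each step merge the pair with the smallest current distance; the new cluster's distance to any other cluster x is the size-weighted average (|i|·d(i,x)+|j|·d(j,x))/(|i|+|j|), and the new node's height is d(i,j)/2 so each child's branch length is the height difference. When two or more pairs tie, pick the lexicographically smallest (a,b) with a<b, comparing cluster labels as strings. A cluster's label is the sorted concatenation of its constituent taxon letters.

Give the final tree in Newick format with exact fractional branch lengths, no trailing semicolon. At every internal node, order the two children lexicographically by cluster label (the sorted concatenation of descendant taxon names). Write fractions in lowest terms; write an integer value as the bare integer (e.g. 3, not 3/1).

(((F:15/2,(P:2,U:2):11/2):3/2,N:9):15/4,K:51/4)

1. join P+U (d=4) ⇒ PU; edges |P|=2, |U|=2
  updated: d(F,PU)=15, d(K,PU)=33/2, d(N,PU)=33/2
2. join F+PU (d=15) ⇒ FPU; edges |F|=15/2, |PU|=11/2
  updated: d(FPU,K)=21, d(FPU,N)=18
3. join FPU+N (d=18) ⇒ FNPU; edges |FPU|=3/2, |N|=9
  updated: d(FNPU,K)=51/2
4. join FNPU+K (d=51/2) ⇒ FKNPU; edges |FNPU|=15/4, |K|=51/4
final tree: (((F:15/2,(P:2,U:2):11/2):3/2,N:9):15/4,K:51/4)
total length: 44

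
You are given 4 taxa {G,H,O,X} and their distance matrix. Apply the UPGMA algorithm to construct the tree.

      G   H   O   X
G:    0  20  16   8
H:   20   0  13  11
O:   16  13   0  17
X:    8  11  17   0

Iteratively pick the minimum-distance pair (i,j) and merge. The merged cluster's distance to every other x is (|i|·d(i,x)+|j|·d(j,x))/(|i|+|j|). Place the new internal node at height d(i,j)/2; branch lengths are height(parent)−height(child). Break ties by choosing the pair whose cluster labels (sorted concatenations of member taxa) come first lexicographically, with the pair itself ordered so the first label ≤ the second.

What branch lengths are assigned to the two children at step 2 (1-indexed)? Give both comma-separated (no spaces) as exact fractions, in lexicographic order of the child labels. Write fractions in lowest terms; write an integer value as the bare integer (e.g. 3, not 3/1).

13/2,13/2

iteration 1: select G,X (d=8); attach at lengths (4, 4); label the merged cluster GX
  updated: d(GX,H)=31/2, d(GX,O)=33/2
iteration 2: select H,O (d=13); attach at lengths (13/2, 13/2); label the merged cluster HO
  updated: d(GX,HO)=16
iteration 3: select GX,HO (d=16); attach at lengths (4, 3/2); label the merged cluster GHOX
final tree: ((G:4,X:4):4,(H:13/2,O:13/2):3/2)
total length: 53/2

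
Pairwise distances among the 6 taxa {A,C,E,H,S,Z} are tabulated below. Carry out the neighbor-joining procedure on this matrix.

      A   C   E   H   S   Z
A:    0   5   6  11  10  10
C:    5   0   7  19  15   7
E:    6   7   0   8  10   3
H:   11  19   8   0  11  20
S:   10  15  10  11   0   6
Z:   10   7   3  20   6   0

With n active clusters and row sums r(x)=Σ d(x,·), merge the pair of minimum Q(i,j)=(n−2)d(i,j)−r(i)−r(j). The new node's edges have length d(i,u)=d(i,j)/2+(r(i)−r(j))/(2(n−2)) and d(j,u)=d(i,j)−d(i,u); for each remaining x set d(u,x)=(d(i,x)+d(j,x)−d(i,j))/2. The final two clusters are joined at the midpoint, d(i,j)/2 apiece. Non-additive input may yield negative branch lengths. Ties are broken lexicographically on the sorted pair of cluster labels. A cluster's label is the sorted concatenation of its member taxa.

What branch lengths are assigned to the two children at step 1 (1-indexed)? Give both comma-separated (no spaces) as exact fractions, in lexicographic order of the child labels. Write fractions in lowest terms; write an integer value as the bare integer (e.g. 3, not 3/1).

61/8,27/8

1. join H+S (d=11, Q=-77) ⇒ HS; edges |H|=61/8, |S|=27/8
  updated: d(A,HS)=5, d(C,HS)=23/2, d(E,HS)=7/2, d(HS,Z)=15/2
2. join A+C (d=5, Q=-83/2) ⇒ AC; edges |A|=7/4, |C|=13/4
  updated: d(AC,E)=4, d(AC,HS)=23/4, d(AC,Z)=6
3. join AC+HS (d=23/4, Q=-21) ⇒ ACHS; edges |AC|=21/8, |HS|=25/8
  updated: d(ACHS,E)=7/8, d(ACHS,Z)=31/8
4. join ACHS+E (d=7/8, Q=-31/4) ⇒ ACEHS; edges |ACHS|=7/8, |E|=0
  updated: d(ACEHS,Z)=3
5. join ACEHS+Z (d=3) ⇒ ACEHSZ; edges |ACEHS|=3/2, |Z|=3/2
final tree: ((((A:7/4,C:13/4):21/8,(H:61/8,S:27/8):25/8):7/8,E:0):3/2,Z:3/2)
total length: 205/8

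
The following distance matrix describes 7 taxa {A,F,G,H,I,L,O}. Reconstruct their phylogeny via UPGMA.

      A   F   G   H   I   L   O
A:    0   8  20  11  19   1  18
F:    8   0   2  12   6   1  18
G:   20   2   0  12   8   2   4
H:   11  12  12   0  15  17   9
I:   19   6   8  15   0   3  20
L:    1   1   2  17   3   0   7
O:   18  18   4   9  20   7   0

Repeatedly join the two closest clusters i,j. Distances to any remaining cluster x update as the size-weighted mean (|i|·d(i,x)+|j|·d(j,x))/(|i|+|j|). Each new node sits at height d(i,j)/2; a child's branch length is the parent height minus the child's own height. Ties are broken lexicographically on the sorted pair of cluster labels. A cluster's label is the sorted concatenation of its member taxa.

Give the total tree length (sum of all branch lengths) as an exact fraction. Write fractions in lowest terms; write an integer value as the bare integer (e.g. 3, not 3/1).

1639/60

1. join A+L (d=1) ⇒ AL; edges |A|=1/2, |L|=1/2
  updated: d(AL,F)=9/2, d(AL,G)=11, d(AL,H)=14, d(AL,I)=11, d(AL,O)=25/2
2. join F+G (d=2) ⇒ FG; edges |F|=1, |G|=1
  updated: d(AL,FG)=31/4, d(FG,H)=12, d(FG,I)=7, d(FG,O)=11
3. join FG+I (d=7) ⇒ FGI; edges |FG|=5/2, |I|=7/2
  updated: d(AL,FGI)=53/6, d(FGI,H)=13, d(FGI,O)=14
4. join AL+FGI (d=53/6) ⇒ AFGIL; edges |AL|=47/12, |FGI|=11/12
  updated: d(AFGIL,H)=67/5, d(AFGIL,O)=67/5
5. join H+O (d=9) ⇒ HO; edges |H|=9/2, |O|=9/2
  updated: d(AFGIL,HO)=67/5
6. join AFGIL+HO (d=67/5) ⇒ AFGHILO; edges |AFGIL|=137/60, |HO|=11/5
final tree: (((A:1/2,L:1/2):47/12,((F:1,G:1):5/2,I:7/2):11/12):137/60,(H:9/2,O:9/2):11/5)
total length: 1639/60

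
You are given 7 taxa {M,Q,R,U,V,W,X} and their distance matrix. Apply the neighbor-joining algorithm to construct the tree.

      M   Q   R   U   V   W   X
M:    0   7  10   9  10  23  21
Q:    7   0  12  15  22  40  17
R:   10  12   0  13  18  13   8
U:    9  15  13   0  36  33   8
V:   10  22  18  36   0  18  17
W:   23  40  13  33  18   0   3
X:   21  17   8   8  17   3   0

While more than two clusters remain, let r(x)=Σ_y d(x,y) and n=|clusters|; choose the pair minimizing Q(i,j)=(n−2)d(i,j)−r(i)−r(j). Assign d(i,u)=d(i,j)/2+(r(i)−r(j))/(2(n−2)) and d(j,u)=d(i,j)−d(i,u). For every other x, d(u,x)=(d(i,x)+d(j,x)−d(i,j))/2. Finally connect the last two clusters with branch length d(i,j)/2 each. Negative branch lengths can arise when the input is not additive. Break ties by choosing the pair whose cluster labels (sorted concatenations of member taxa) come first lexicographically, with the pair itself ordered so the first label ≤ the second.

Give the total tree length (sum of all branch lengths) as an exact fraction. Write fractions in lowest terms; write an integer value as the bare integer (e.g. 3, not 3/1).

1443/32

1. join W+X (d=3, Q=-189) ⇒ WX; edges |W|=71/10, |X|=-41/10
  updated: d(M,WX)=41/2, d(Q,WX)=27, d(R,WX)=9, d(U,WX)=19, d(V,WX)=16
2. join V+WX (d=16, Q=-259/2) ⇒ VWX; edges |V|=149/16, |WX|=107/16
  updated: d(M,VWX)=29/4, d(Q,VWX)=33/2, d(R,VWX)=11/2, d(U,VWX)=39/2
3. join R+VWX (d=11/2, Q=-291/4) ⇒ RVWX; edges |R|=11/8, |VWX|=33/8
  updated: d(M,RVWX)=47/8, d(Q,RVWX)=23/2, d(RVWX,U)=27/2
4. join M+Q (d=7, Q=-331/8) ⇒ MQ; edges |M|=19/32, |Q|=205/32
  updated: d(MQ,RVWX)=83/16, d(MQ,U)=17/2
5. join MQ+RVWX (d=83/16, Q=-435/16) ⇒ MQRVWX; edges |MQ|=3/32, |RVWX|=163/32
  updated: d(MQRVWX,U)=269/32
6. join MQRVWX+U (d=269/32) ⇒ MQRUVWX; edges |MQRVWX|=269/64, |U|=269/64
final tree: (((M:19/32,Q:205/32):3/32,(R:11/8,(V:149/16,(W:71/10,X:-41/10):107/16):33/8):163/32):269/64,U:269/64)
total length: 1443/32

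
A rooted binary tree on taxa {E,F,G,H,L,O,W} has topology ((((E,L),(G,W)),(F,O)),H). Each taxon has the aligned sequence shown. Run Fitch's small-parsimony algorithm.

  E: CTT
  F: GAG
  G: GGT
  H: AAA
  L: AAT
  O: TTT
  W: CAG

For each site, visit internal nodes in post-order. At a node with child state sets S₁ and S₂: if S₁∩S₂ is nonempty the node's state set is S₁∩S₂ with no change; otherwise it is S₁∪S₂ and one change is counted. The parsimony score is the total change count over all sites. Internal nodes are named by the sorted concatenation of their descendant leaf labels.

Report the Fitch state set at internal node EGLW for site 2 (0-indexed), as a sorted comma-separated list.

EL@0: {C} ∪ {A} = {A,C} (union, +1)
GW@0: {G} ∪ {C} = {C,G} (union, +1)
EGLW@0: {A,C} ∩ {C,G} = {C} (intersection, +0)
FO@0: {G} ∪ {T} = {G,T} (union, +1)
EFGLOW@0: {C} ∪ {G,T} = {C,G,T} (union, +1)
EFGHLOW@0: {C,G,T} ∪ {A} = {A,C,G,T} (union, +1)
EL@1: {T} ∪ {A} = {A,T} (union, +1)
GW@1: {G} ∪ {A} = {A,G} (union, +1)
EGLW@1: {A,T} ∩ {A,G} = {A} (intersection, +0)
FO@1: {A} ∪ {T} = {A,T} (union, +1)
EFGLOW@1: {A} ∩ {A,T} = {A} (intersection, +0)
EFGHLOW@1: {A} ∩ {A} = {A} (intersection, +0)
EL@2: {T} ∩ {T} = {T} (intersection, +0)
GW@2: {T} ∪ {G} = {G,T} (union, +1)
EGLW@2: {T} ∩ {G,T} = {T} (intersection, +0)
FO@2: {G} ∪ {T} = {G,T} (union, +1)
EFGLOW@2: {T} ∩ {G,T} = {T} (intersection, +0)
EFGHLOW@2: {T} ∪ {A} = {A,T} (union, +1)
per-site changes: [5, 3, 3]; total = 11

T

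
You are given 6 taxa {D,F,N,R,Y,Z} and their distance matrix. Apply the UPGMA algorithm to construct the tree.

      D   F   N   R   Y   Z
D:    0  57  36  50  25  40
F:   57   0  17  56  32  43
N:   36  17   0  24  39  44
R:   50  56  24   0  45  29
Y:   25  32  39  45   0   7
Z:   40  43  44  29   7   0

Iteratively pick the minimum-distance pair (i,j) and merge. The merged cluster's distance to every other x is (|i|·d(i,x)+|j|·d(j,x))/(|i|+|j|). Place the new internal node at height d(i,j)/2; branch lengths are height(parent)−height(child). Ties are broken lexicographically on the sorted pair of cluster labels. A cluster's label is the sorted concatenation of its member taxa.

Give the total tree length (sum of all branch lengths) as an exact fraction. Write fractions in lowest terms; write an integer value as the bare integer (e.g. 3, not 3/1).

1079/12

iteration 1: select Y,Z (d=7); attach at lengths (7/2, 7/2); label the merged cluster YZ
  updated: d(D,YZ)=65/2, d(F,YZ)=75/2, d(N,YZ)=83/2, d(R,YZ)=37
iteration 2: select F,N (d=17); attach at lengths (17/2, 17/2); label the merged cluster FN
  updated: d(D,FN)=93/2, d(FN,R)=40, d(FN,YZ)=79/2
iteration 3: select D,YZ (d=65/2); attach at lengths (65/4, 51/4); label the merged cluster DYZ
  updated: d(DYZ,FN)=251/6, d(DYZ,R)=124/3
iteration 4: select FN,R (d=40); attach at lengths (23/2, 20); label the merged cluster FNR
  updated: d(DYZ,FNR)=125/3
iteration 5: select DYZ,FNR (d=125/3); attach at lengths (55/12, 5/6); label the merged cluster DFNRYZ
final tree: ((D:65/4,(Y:7/2,Z:7/2):51/4):55/12,((F:17/2,N:17/2):23/2,R:20):5/6)
total length: 1079/12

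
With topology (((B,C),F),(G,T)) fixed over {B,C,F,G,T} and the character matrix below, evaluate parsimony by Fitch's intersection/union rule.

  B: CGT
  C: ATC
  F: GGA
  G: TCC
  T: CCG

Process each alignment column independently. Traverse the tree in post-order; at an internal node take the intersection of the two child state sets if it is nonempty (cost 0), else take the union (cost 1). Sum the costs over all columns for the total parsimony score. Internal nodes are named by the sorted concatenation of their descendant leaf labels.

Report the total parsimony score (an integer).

[col 0] BC: children B:{C}, C:{A} ∪→ {A,C}; cost 1
[col 0] BCF: children BC:{A,C}, F:{G} ∪→ {A,C,G}; cost 1
[col 0] GT: children G:{T}, T:{C} ∪→ {C,T}; cost 1
[col 0] BCFGT: children BCF:{A,C,G}, GT:{C,T} ∩→ {C}; cost 0
[col 1] BC: children B:{G}, C:{T} ∪→ {G,T}; cost 1
[col 1] BCF: children BC:{G,T}, F:{G} ∩→ {G}; cost 0
[col 1] GT: children G:{C}, T:{C} ∩→ {C}; cost 0
[col 1] BCFGT: children BCF:{G}, GT:{C} ∪→ {C,G}; cost 1
[col 2] BC: children B:{T}, C:{C} ∪→ {C,T}; cost 1
[col 2] BCF: children BC:{C,T}, F:{A} ∪→ {A,C,T}; cost 1
[col 2] GT: children G:{C}, T:{G} ∪→ {C,G}; cost 1
[col 2] BCFGT: children BCF:{A,C,T}, GT:{C,G} ∩→ {C}; cost 0
per-site changes: [3, 2, 3]; total = 8

8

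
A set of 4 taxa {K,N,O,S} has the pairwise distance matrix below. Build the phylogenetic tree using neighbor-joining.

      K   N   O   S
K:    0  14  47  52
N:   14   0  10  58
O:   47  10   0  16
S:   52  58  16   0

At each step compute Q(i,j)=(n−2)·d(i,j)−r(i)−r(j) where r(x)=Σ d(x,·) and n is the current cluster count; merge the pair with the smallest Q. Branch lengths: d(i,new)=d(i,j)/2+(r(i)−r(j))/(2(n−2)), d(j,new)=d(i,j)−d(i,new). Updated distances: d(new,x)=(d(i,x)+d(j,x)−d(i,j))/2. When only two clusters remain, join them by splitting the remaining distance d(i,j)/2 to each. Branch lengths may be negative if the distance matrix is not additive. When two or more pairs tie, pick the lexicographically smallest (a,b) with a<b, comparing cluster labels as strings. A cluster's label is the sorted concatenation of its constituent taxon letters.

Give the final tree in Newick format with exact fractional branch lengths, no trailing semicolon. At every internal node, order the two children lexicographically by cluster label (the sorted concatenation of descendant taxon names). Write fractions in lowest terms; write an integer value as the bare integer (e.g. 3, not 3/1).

iteration 1: select K,N (d=14, Q=-167); attach at lengths (59/4, -3/4); label the merged cluster KN
  updated: d(KN,O)=43/2, d(KN,S)=48
iteration 2: select KN,O (d=43/2, Q=-171/2); attach at lengths (107/4, -21/4); label the merged cluster KNO
  updated: d(KNO,S)=85/4
iteration 3: select KNO,S (d=85/4); attach at lengths (85/8, 85/8); label the merged cluster KNOS
final tree: (((K:59/4,N:-3/4):107/4,O:-21/4):85/8,S:85/8)
total length: 227/4

(((K:59/4,N:-3/4):107/4,O:-21/4):85/8,S:85/8)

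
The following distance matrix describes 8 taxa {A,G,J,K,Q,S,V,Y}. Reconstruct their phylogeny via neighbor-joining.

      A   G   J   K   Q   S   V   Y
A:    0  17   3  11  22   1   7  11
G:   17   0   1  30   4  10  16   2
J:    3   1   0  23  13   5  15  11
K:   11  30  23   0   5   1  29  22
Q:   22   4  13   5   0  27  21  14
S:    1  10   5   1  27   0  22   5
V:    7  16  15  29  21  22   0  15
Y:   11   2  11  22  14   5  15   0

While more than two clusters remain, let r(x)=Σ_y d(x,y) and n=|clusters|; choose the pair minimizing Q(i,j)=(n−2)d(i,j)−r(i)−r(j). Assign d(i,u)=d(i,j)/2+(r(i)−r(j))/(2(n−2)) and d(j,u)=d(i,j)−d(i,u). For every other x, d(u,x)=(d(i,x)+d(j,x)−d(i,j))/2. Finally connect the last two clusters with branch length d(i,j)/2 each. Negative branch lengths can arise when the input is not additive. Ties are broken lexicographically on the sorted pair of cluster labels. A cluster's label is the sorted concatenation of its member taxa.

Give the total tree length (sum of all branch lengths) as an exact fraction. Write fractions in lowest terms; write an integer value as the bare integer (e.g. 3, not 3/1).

1179/32

iteration 1: select K,Q (d=5, Q=-197); attach at lengths (15/4, 5/4); label the merged cluster KQ
  updated: d(A,KQ)=14, d(G,KQ)=29/2, d(J,KQ)=31/2, d(KQ,S)=23/2, d(KQ,V)=45/2, d(KQ,Y)=31/2
iteration 2: select A,V (d=7, Q=-231/2); attach at lengths (-19/20, 159/20); label the merged cluster AV
  updated: d(AV,G)=13, d(AV,J)=11/2, d(AV,KQ)=59/4, d(AV,S)=8, d(AV,Y)=19/2
iteration 3: select G,Y (d=2, Q=-151/2); attach at lengths (11/16, 21/16); label the merged cluster GY
  updated: d(AV,GY)=41/4, d(GY,J)=5, d(GY,KQ)=14, d(GY,S)=13/2
iteration 4: select AV,J (d=11/2, Q=-53); attach at lengths (4, 3/2); label the merged cluster AJV
  updated: d(AJV,GY)=39/8, d(AJV,KQ)=99/8, d(AJV,S)=15/4
iteration 5: select AJV,GY (d=39/8, Q=-293/8); attach at lengths (43/32, 113/32); label the merged cluster AGJVY
  updated: d(AGJVY,KQ)=43/4, d(AGJVY,S)=43/16
iteration 6: select AGJVY,KQ (d=43/4, Q=-399/16); attach at lengths (31/32, 313/32); label the merged cluster AGJKQVY
  updated: d(AGJKQVY,S)=55/32
iteration 7: select AGJKQVY,S (d=55/32); attach at lengths (55/64, 55/64); label the merged cluster AGJKQSVY
final tree: (((((A:-19/20,V:159/20):4,J:3/2):43/32,(G:11/16,Y:21/16):113/32):31/32,(K:15/4,Q:5/4):313/32):55/64,S:55/64)
total length: 1179/32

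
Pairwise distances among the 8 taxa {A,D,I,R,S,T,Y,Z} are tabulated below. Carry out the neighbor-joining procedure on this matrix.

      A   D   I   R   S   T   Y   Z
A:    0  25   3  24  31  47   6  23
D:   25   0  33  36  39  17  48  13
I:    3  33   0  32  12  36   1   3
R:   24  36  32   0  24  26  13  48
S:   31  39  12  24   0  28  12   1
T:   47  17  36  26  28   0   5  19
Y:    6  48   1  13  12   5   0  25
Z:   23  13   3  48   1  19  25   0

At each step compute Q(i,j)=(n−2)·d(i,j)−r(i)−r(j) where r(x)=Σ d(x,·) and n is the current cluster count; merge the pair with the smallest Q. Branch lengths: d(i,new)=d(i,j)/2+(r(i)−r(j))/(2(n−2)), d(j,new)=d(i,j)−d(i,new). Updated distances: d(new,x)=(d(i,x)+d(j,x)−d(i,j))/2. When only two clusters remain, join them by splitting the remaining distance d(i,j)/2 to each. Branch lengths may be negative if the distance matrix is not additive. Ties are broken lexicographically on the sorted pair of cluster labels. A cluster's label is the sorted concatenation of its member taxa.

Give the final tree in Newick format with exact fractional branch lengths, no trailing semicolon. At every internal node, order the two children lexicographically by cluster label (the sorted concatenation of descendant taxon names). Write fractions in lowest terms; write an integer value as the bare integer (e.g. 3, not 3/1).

((((A:11/4,I:1/4):79/16,Y:-47/16):63/16,((D:45/4,T:23/4):35/4,(S:1/4,Z:3/4):7):101/16):237/32,R:237/32)

iteration 1: select D,T (d=17, Q=-287); attach at lengths (45/4, 23/4); label the merged cluster DT
  updated: d(A,DT)=55/2, d(DT,I)=26, d(DT,R)=45/2, d(DT,S)=25, d(DT,Y)=18, d(DT,Z)=15/2
iteration 2: select S,Z (d=1, Q=-415/2); attach at lengths (1/4, 3/4); label the merged cluster SZ
  updated: d(A,SZ)=53/2, d(DT,SZ)=63/4, d(I,SZ)=7, d(R,SZ)=71/2, d(SZ,Y)=18
iteration 3: select DT,SZ (d=63/4, Q=-299/2); attach at lengths (35/4, 7); label the merged cluster DSTZ
  updated: d(A,DSTZ)=153/8, d(DSTZ,I)=69/8, d(DSTZ,R)=169/8, d(DSTZ,Y)=81/8
iteration 4: select A,I (d=3, Q=-351/4); attach at lengths (11/4, 1/4); label the merged cluster AI
  updated: d(AI,DSTZ)=99/8, d(AI,R)=53/2, d(AI,Y)=2
iteration 5: select AI,Y (d=2, Q=-62); attach at lengths (79/16, -47/16); label the merged cluster AIY
  updated: d(AIY,DSTZ)=41/4, d(AIY,R)=75/4
iteration 6: select AIY,DSTZ (d=41/4, Q=-401/8); attach at lengths (63/16, 101/16); label the merged cluster ADISTYZ
  updated: d(ADISTYZ,R)=237/16
iteration 7: select ADISTYZ,R (d=237/16); attach at lengths (237/32, 237/32); label the merged cluster ADIRSTYZ
final tree: ((((A:11/4,I:1/4):79/16,Y:-47/16):63/16,((D:45/4,T:23/4):35/4,(S:1/4,Z:3/4):7):101/16):237/32,R:237/32)
total length: 1021/16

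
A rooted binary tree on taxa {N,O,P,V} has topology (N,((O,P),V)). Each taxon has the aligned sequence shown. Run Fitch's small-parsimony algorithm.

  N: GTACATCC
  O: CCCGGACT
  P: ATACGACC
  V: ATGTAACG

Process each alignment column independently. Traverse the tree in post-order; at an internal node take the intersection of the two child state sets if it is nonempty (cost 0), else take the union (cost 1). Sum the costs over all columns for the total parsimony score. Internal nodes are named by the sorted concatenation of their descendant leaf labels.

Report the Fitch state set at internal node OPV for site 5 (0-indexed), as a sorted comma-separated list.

site 0, node OP: O={C} ∪ P={A} → {A,C} (+1)
site 0, node OPV: OP={A,C} ∩ V={A} → {A} (+0)
site 0, node NOPV: N={G} ∪ OPV={A} → {A,G} (+1)
site 1, node OP: O={C} ∪ P={T} → {C,T} (+1)
site 1, node OPV: OP={C,T} ∩ V={T} → {T} (+0)
site 1, node NOPV: N={T} ∩ OPV={T} → {T} (+0)
site 2, node OP: O={C} ∪ P={A} → {A,C} (+1)
site 2, node OPV: OP={A,C} ∪ V={G} → {A,C,G} (+1)
site 2, node NOPV: N={A} ∩ OPV={A,C,G} → {A} (+0)
site 3, node OP: O={G} ∪ P={C} → {C,G} (+1)
site 3, node OPV: OP={C,G} ∪ V={T} → {C,G,T} (+1)
site 3, node NOPV: N={C} ∩ OPV={C,G,T} → {C} (+0)
site 4, node OP: O={G} ∩ P={G} → {G} (+0)
site 4, node OPV: OP={G} ∪ V={A} → {A,G} (+1)
site 4, node NOPV: N={A} ∩ OPV={A,G} → {A} (+0)
site 5, node OP: O={A} ∩ P={A} → {A} (+0)
site 5, node OPV: OP={A} ∩ V={A} → {A} (+0)
site 5, node NOPV: N={T} ∪ OPV={A} → {A,T} (+1)
site 6, node OP: O={C} ∩ P={C} → {C} (+0)
site 6, node OPV: OP={C} ∩ V={C} → {C} (+0)
site 6, node NOPV: N={C} ∩ OPV={C} → {C} (+0)
site 7, node OP: O={T} ∪ P={C} → {C,T} (+1)
site 7, node OPV: OP={C,T} ∪ V={G} → {C,G,T} (+1)
site 7, node NOPV: N={C} ∩ OPV={C,G,T} → {C} (+0)
per-site changes: [2, 1, 2, 2, 1, 1, 0, 2]; total = 11

A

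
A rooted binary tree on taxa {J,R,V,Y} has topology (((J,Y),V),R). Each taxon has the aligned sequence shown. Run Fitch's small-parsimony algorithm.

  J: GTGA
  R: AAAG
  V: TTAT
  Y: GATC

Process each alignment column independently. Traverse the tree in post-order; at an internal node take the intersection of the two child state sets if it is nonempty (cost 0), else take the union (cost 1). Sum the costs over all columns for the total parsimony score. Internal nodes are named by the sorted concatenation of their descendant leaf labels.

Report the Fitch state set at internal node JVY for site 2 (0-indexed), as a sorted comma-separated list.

JY@0: {G} ∩ {G} = {G} (intersection, +0)
JVY@0: {G} ∪ {T} = {G,T} (union, +1)
JRVY@0: {G,T} ∪ {A} = {A,G,T} (union, +1)
JY@1: {T} ∪ {A} = {A,T} (union, +1)
JVY@1: {A,T} ∩ {T} = {T} (intersection, +0)
JRVY@1: {T} ∪ {A} = {A,T} (union, +1)
JY@2: {G} ∪ {T} = {G,T} (union, +1)
JVY@2: {G,T} ∪ {A} = {A,G,T} (union, +1)
JRVY@2: {A,G,T} ∩ {A} = {A} (intersection, +0)
JY@3: {A} ∪ {C} = {A,C} (union, +1)
JVY@3: {A,C} ∪ {T} = {A,C,T} (union, +1)
JRVY@3: {A,C,T} ∪ {G} = {A,C,G,T} (union, +1)
per-site changes: [2, 2, 2, 3]; total = 9

A,G,T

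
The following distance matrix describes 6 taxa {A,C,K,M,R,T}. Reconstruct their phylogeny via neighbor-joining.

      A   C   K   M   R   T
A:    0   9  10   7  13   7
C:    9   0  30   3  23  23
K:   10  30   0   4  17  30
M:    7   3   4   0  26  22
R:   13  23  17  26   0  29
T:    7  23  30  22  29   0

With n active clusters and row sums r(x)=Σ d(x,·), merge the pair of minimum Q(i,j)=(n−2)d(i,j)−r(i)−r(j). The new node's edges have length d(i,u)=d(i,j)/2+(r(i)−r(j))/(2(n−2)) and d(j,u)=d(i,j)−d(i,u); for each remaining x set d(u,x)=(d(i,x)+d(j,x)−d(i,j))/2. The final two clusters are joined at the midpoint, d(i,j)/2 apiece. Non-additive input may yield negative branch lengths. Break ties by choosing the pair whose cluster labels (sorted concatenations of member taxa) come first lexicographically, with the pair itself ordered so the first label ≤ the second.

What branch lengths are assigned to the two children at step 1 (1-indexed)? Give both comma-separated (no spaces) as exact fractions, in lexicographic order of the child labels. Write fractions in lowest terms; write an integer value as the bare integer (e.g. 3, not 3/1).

19/4,-7/4

step 1: merge (C,M) at d=3, Q=-138; branch lengths C→19/4, M→-7/4; new cluster CM
  updated: d(A,CM)=13/2, d(CM,K)=31/2, d(CM,R)=23, d(CM,T)=21
step 2: merge (K,R) at d=17, Q=-207/2; branch lengths K→83/12, R→121/12; new cluster KR
  updated: d(A,KR)=3, d(CM,KR)=43/4, d(KR,T)=21
step 3: merge (A,T) at d=7, Q=-103/2; branch lengths A→-37/8, T→93/8; new cluster AT
  updated: d(AT,CM)=41/4, d(AT,KR)=17/2
step 4: merge (AT,CM) at d=41/4, Q=-59/2; branch lengths AT→4, CM→25/4; new cluster ACMT
  updated: d(ACMT,KR)=9/2
step 5: merge (ACMT,KR) at d=9/2; branch lengths ACMT→9/4, KR→9/4; new cluster ACKMRT
final tree: (((A:-37/8,T:93/8):4,(C:19/4,M:-7/4):25/4):9/4,(K:83/12,R:121/12):9/4)
total length: 167/4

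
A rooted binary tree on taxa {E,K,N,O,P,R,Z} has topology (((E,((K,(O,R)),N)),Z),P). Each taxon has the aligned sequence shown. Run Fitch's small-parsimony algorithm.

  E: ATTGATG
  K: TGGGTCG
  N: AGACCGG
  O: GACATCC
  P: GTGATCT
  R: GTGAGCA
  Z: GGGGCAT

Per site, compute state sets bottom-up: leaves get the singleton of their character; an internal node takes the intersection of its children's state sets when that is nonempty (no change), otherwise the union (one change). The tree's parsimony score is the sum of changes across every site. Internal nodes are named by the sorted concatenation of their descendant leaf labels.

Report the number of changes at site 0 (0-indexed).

3

site 0, node OR: O={G} ∩ R={G} → {G} (+0)
site 0, node KOR: K={T} ∪ OR={G} → {G,T} (+1)
site 0, node KNOR: KOR={G,T} ∪ N={A} → {A,G,T} (+1)
site 0, node EKNOR: E={A} ∩ KNOR={A,G,T} → {A} (+0)
site 0, node EKNORZ: EKNOR={A} ∪ Z={G} → {A,G} (+1)
site 0, node EKNOPRZ: EKNORZ={A,G} ∩ P={G} → {G} (+0)
site 1, node OR: O={A} ∪ R={T} → {A,T} (+1)
site 1, node KOR: K={G} ∪ OR={A,T} → {A,G,T} (+1)
site 1, node KNOR: KOR={A,G,T} ∩ N={G} → {G} (+0)
site 1, node EKNOR: E={T} ∪ KNOR={G} → {G,T} (+1)
site 1, node EKNORZ: EKNOR={G,T} ∩ Z={G} → {G} (+0)
site 1, node EKNOPRZ: EKNORZ={G} ∪ P={T} → {G,T} (+1)
site 2, node OR: O={C} ∪ R={G} → {C,G} (+1)
site 2, node KOR: K={G} ∩ OR={C,G} → {G} (+0)
site 2, node KNOR: KOR={G} ∪ N={A} → {A,G} (+1)
site 2, node EKNOR: E={T} ∪ KNOR={A,G} → {A,G,T} (+1)
site 2, node EKNORZ: EKNOR={A,G,T} ∩ Z={G} → {G} (+0)
site 2, node EKNOPRZ: EKNORZ={G} ∩ P={G} → {G} (+0)
site 3, node OR: O={A} ∩ R={A} → {A} (+0)
site 3, node KOR: K={G} ∪ OR={A} → {A,G} (+1)
site 3, node KNOR: KOR={A,G} ∪ N={C} → {A,C,G} (+1)
site 3, node EKNOR: E={G} ∩ KNOR={A,C,G} → {G} (+0)
site 3, node EKNORZ: EKNOR={G} ∩ Z={G} → {G} (+0)
site 3, node EKNOPRZ: EKNORZ={G} ∪ P={A} → {A,G} (+1)
site 4, node OR: O={T} ∪ R={G} → {G,T} (+1)
site 4, node KOR: K={T} ∩ OR={G,T} → {T} (+0)
site 4, node KNOR: KOR={T} ∪ N={C} → {C,T} (+1)
site 4, node EKNOR: E={A} ∪ KNOR={C,T} → {A,C,T} (+1)
site 4, node EKNORZ: EKNOR={A,C,T} ∩ Z={C} → {C} (+0)
site 4, node EKNOPRZ: EKNORZ={C} ∪ P={T} → {C,T} (+1)
site 5, node OR: O={C} ∩ R={C} → {C} (+0)
site 5, node KOR: K={C} ∩ OR={C} → {C} (+0)
site 5, node KNOR: KOR={C} ∪ N={G} → {C,G} (+1)
site 5, node EKNOR: E={T} ∪ KNOR={C,G} → {C,G,T} (+1)
site 5, node EKNORZ: EKNOR={C,G,T} ∪ Z={A} → {A,C,G,T} (+1)
site 5, node EKNOPRZ: EKNORZ={A,C,G,T} ∩ P={C} → {C} (+0)
site 6, node OR: O={C} ∪ R={A} → {A,C} (+1)
site 6, node KOR: K={G} ∪ OR={A,C} → {A,C,G} (+1)
site 6, node KNOR: KOR={A,C,G} ∩ N={G} → {G} (+0)
site 6, node EKNOR: E={G} ∩ KNOR={G} → {G} (+0)
site 6, node EKNORZ: EKNOR={G} ∪ Z={T} → {G,T} (+1)
site 6, node EKNOPRZ: EKNORZ={G,T} ∩ P={T} → {T} (+0)
per-site changes: [3, 4, 3, 3, 4, 3, 3]; total = 23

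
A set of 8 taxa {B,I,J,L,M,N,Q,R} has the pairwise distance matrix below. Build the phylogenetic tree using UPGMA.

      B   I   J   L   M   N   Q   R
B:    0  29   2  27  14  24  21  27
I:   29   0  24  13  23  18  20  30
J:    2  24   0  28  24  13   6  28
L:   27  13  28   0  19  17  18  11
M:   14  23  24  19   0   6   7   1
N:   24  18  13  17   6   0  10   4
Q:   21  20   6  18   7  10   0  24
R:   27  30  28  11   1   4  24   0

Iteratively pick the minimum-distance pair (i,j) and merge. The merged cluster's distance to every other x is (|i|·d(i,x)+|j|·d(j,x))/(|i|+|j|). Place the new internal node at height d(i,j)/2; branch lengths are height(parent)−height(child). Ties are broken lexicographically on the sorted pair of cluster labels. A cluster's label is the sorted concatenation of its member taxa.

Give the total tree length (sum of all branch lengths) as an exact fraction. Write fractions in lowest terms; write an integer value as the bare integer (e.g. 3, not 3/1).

1. join M+R (d=1) ⇒ MR; edges |M|=1/2, |R|=1/2
  updated: d(B,MR)=41/2, d(I,MR)=53/2, d(J,MR)=26, d(L,MR)=15, d(MR,N)=5, d(MR,Q)=31/2
2. join B+J (d=2) ⇒ BJ; edges |B|=1, |J|=1
  updated: d(BJ,I)=53/2, d(BJ,L)=55/2, d(BJ,MR)=93/4, d(BJ,N)=37/2, d(BJ,Q)=27/2
3. join MR+N (d=5) ⇒ MNR; edges |MR|=2, |N|=5/2
  updated: d(BJ,MNR)=65/3, d(I,MNR)=71/3, d(L,MNR)=47/3, d(MNR,Q)=41/3
4. join I+L (d=13) ⇒ IL; edges |I|=13/2, |L|=13/2
  updated: d(BJ,IL)=27, d(IL,MNR)=59/3, d(IL,Q)=19
5. join BJ+Q (d=27/2) ⇒ BJQ; edges |BJ|=23/4, |Q|=27/4
  updated: d(BJQ,IL)=73/3, d(BJQ,MNR)=19
6. join BJQ+MNR (d=19) ⇒ BJMNQR; edges |BJQ|=11/4, |MNR|=7
  updated: d(BJMNQR,IL)=22
7. join BJMNQR+IL (d=22) ⇒ BIJLMNQR; edges |BJMNQR|=3/2, |IL|=9/2
final tree: ((((B:1,J:1):23/4,Q:27/4):11/4,((M:1/2,R:1/2):2,N:5/2):7):3/2,(I:13/2,L:13/2):9/2)
total length: 195/4

195/4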